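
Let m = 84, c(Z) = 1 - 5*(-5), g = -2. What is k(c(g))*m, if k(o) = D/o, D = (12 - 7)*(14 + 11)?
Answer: 5250/13 ≈ 403.85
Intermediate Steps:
D = 125 (D = 5*25 = 125)
c(Z) = 26 (c(Z) = 1 + 25 = 26)
k(o) = 125/o
k(c(g))*m = (125/26)*84 = 5250/13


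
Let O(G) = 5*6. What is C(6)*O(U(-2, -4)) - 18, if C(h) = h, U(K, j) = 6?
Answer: 162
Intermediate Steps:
O(G) = 30
C(6)*O(U(-2, -4)) - 18 = 6*30 - 18 = 180 - 18 = 162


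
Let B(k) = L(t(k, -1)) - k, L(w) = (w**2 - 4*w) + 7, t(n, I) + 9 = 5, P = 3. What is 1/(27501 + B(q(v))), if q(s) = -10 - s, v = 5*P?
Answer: 1/27565 ≈ 3.6278e-5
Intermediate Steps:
v = 15 (v = 5*3 = 15)
t(n, I) = -4 (t(n, I) = -9 + 5 = -4)
L(w) = 7 + w**2 - 4*w
B(k) = 39 - k (B(k) = (7 + (-4)**2 - 4*(-4)) - k = (7 + 16 + 16) - k = 39 - k)
1/(27501 + B(q(v))) = 1/(27501 + (39 - (-10 - 1*15))) = 1/(27501 + (39 - (-10 - 15))) = 1/(27501 + (39 - 1*(-25))) = 1/(27501 + (39 + 25)) = 1/(27501 + 64) = 1/27565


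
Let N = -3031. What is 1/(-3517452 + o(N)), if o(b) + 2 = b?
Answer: -1/3520485 ≈ -2.8405e-7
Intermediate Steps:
o(b) = -2 + b
1/(-3517452 + o(N)) = 1/(-3517452 + (-2 - 3031)) = 1/(-3517452 - 3033) = 1/(-3520485) = -1/3520485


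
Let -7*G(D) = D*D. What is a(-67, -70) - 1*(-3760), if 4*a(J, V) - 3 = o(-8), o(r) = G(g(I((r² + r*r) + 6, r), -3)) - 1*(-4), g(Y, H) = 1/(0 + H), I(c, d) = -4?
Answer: 236990/63 ≈ 3761.7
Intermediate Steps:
g(Y, H) = 1/H
G(D) = -D²/7 (G(D) = -D*D/7 = -D²/7)
o(r) = 251/63 (o(r) = -(1/(-3))²/7 - 1*(-4) = -(-⅓)²/7 + 4 = -⅐*⅑ + 4 = -1/63 + 4 = 251/63)
a(J, V) = 110/63 (a(J, V) = ¾ + (¼)*(251/63) = ¾ + 251/252 = 110/63)
a(-67, -70) - 1*(-3760) = 110/63 - 1*(-3760) = 110/63 + 3760 = 236990/63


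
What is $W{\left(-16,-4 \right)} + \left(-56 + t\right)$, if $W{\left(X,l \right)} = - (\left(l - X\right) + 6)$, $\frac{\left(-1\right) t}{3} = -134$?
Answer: $328$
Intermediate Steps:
$t = 402$ ($t = \left(-3\right) \left(-134\right) = 402$)
$W{\left(X,l \right)} = -6 + X - l$ ($W{\left(X,l \right)} = - (6 + l - X) = -6 + X - l$)
$W{\left(-16,-4 \right)} + \left(-56 + t\right) = \left(-6 - 16 - -4\right) + \left(-56 + 402\right) = \left(-6 - 16 + 4\right) + 346 = -18 + 346 = 328$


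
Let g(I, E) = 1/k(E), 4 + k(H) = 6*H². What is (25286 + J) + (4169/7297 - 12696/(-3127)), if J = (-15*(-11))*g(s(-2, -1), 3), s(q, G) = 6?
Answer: 5771498202817/228177190 ≈ 25294.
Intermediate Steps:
k(H) = -4 + 6*H²
g(I, E) = 1/(-4 + 6*E²)
J = 33/10 (J = (-15*(-11))*(1/(2*(-2 + 3*3²))) = 165*(1/(2*(-2 + 3*9))) = 165*(1/(2*(-2 + 27))) = 165*((½)/25) = 165*((½)*(1/25)) = 165*(1/50) = 33/10 ≈ 3.3000)
(25286 + J) + (4169/7297 - 12696/(-3127)) = (25286 + 33/10) + (4169/7297 - 12696/(-3127)) = 252893/10 + (4169*(1/7297) - 12696*(-1/3127)) = 252893/10 + (4169/7297 + 12696/3127) = 252893/10 + 105679175/22817719 = 5771498202817/228177190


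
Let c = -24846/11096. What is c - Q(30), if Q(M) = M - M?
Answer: -12423/5548 ≈ -2.2392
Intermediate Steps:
Q(M) = 0
c = -12423/5548 (c = -24846*1/11096 = -12423/5548 ≈ -2.2392)
c - Q(30) = -12423/5548 - 1*0 = -12423/5548 + 0 = -12423/5548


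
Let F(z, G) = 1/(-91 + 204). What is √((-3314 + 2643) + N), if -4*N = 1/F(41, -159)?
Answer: I*√2797/2 ≈ 26.443*I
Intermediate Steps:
F(z, G) = 1/113
N = -113/4 (N = -1/(4*1/113) = -¼*113 = -113/4 ≈ -28.250)
√((-3314 + 2643) + N) = √((-3314 + 2643) - 113/4) = √(-671 - 113/4) = √(-2797/4) = I*√2797/2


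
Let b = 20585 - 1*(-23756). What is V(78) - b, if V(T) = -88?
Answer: -44429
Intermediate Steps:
b = 44341 (b = 20585 + 23756 = 44341)
V(78) - b = -88 - 1*44341 = -88 - 44341 = -44429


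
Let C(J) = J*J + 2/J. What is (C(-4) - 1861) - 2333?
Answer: -8357/2 ≈ -4178.5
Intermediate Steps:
C(J) = J**2 + 2/J
(C(-4) - 1861) - 2333 = ((2 + (-4)**3)/(-4) - 1861) - 2333 = (-(2 - 64)/4 - 1861) - 2333 = (-1/4*(-62) - 1861) - 2333 = (31/2 - 1861) - 2333 = -3691/2 - 2333 = -8357/2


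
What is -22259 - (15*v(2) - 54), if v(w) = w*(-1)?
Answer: -22175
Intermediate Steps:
v(w) = -w
-22259 - (15*v(2) - 54) = -22259 - (15*(-1*2) - 54) = -22259 - (15*(-2) - 54) = -22259 - (-30 - 54) = -22259 - 1*(-84) = -22259 + 84 = -22175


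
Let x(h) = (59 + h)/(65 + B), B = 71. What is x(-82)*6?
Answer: -69/68 ≈ -1.0147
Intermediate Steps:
x(h) = 59/136 + h/136 (x(h) = (59 + h)/(65 + 71) = (59 + h)/136 = (59 + h)*(1/136) = 59/136 + h/136)
x(-82)*6 = (59/136 + (1/136)*(-82))*6 = (59/136 - 41/68)*6 = -23/136*6 = -69/68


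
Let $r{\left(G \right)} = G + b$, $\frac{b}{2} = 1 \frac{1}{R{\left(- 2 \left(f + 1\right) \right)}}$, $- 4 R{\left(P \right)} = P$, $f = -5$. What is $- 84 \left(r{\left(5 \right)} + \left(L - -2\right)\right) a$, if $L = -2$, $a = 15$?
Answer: $-5040$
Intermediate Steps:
$R{\left(P \right)} = - \frac{P}{4}$
$b = -1$ ($b = 2 \cdot 1 \frac{1}{\left(- \frac{1}{4}\right) \left(- 2 \left(-5 + 1\right)\right)} = 2 \cdot 1 \frac{1}{\left(- \frac{1}{4}\right) \left(\left(-2\right) \left(-4\right)\right)} = 2 \cdot 1 \frac{1}{\left(- \frac{1}{4}\right) 8} = 2 \cdot 1 \frac{1}{-2} = 2 \cdot 1 \left(- \frac{1}{2}\right) = 2 \left(- \frac{1}{2}\right) = -1$)
$r{\left(G \right)} = -1 + G$ ($r{\left(G \right)} = G - 1 = -1 + G$)
$- 84 \left(r{\left(5 \right)} + \left(L - -2\right)\right) a = - 84 \left(\left(-1 + 5\right) - 0\right) 15 = - 84 \left(4 + \left(-2 + 2\right)\right) 15 = - 84 \left(4 + 0\right) 15 = - 84 \cdot 4 \cdot 15 = \left(-84\right) 60 = -5040$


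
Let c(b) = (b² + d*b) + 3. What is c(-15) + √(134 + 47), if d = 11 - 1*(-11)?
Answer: -102 + √181 ≈ -88.546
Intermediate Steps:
d = 22 (d = 11 + 11 = 22)
c(b) = 3 + b² + 22*b (c(b) = (b² + 22*b) + 3 = 3 + b² + 22*b)
c(-15) + √(134 + 47) = (3 + (-15)² + 22*(-15)) + √(134 + 47) = (3 + 225 - 330) + √181 = -102 + √181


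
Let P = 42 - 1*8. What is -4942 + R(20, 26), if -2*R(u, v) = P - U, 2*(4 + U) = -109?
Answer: -19953/4 ≈ -4988.3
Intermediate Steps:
U = -117/2 (U = -4 + (1/2)*(-109) = -4 - 109/2 = -117/2 ≈ -58.500)
P = 34 (P = 42 - 8 = 34)
R(u, v) = -185/4 (R(u, v) = -(34 - 1*(-117/2))/2 = -(34 + 117/2)/2 = -1/2*185/2 = -185/4)
-4942 + R(20, 26) = -4942 - 185/4 = -19953/4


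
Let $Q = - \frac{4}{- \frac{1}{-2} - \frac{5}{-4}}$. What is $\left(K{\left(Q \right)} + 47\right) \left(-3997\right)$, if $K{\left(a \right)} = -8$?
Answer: $-155883$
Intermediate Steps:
$Q = - \frac{16}{7}$ ($Q = - \frac{4}{\left(-1\right) \left(- \frac{1}{2}\right) - - \frac{5}{4}} = - \frac{4}{\frac{1}{2} + \frac{5}{4}} = - \frac{4}{\frac{7}{4}} = \left(-4\right) \frac{4}{7} = - \frac{16}{7} \approx -2.2857$)
$\left(K{\left(Q \right)} + 47\right) \left(-3997\right) = \left(-8 + 47\right) \left(-3997\right) = 39 \left(-3997\right) = -155883$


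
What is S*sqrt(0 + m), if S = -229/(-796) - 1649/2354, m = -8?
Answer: -386769*I*sqrt(2)/468446 ≈ -1.1676*I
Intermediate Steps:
S = -386769/936892 (S = -229*(-1/796) - 1649*1/2354 = 229/796 - 1649/2354 = -386769/936892 ≈ -0.41282)
S*sqrt(0 + m) = -386769*sqrt(0 - 8)/936892 = -386769*I*sqrt(2)/468446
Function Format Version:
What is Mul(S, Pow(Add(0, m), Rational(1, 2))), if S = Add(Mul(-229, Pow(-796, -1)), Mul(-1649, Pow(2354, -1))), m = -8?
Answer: Mul(Rational(-386769, 468446), I, Pow(2, Rational(1, 2))) ≈ Mul(-1.1676, I)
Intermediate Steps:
S = Rational(-386769, 936892) (S = Add(Mul(-229, Rational(-1, 796)), Mul(-1649, Rational(1, 2354))) = Add(Rational(229, 796), Rational(-1649, 2354)) = Rational(-386769, 936892) ≈ -0.41282)
Mul(S, Pow(Add(0, m), Rational(1, 2))) = Mul(Rational(-386769, 936892), Pow(Add(0, -8), Rational(1, 2))) = Mul(Rational(-386769, 936892), Pow(-8, Rational(1, 2))) = Mul(Rational(-386769, 936892), Mul(2, I, Pow(2, Rational(1, 2)))) = Mul(Rational(-386769, 468446), I, Pow(2, Rational(1, 2)))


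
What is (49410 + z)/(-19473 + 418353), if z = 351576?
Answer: 22277/22160 ≈ 1.0053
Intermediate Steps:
(49410 + z)/(-19473 + 418353) = (49410 + 351576)/(-19473 + 418353) = 400986/398880 = 400986*(1/398880) = 22277/22160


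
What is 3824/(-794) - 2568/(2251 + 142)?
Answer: -5594912/950021 ≈ -5.8893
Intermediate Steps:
3824/(-794) - 2568/(2251 + 142) = 3824*(-1/794) - 2568/2393 = -1912/397 - 2568*1/2393 = -1912/397 - 2568/2393 = -5594912/950021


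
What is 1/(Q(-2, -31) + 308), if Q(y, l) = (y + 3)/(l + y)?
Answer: 33/10163 ≈ 0.0032471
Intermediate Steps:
Q(y, l) = (3 + y)/(l + y)
1/(Q(-2, -31) + 308) = 1/((3 - 2)/(-31 - 2) + 308) = 1/(1/(-33) + 308) = 1/(-1/33*1 + 308) = 1/(-1/33 + 308) = 1/(10163/33) = 33/10163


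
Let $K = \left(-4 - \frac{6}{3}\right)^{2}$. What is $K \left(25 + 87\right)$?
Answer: $4032$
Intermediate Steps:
$K = 36$ ($K = \left(-4 - 2\right)^{2} = \left(-6\right)^{2} = 36$)
$K \left(25 + 87\right) = 36 \left(25 + 87\right) = 36 \cdot 112 = 4032$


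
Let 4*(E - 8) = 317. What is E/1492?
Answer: 349/5968 ≈ 0.058479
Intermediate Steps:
E = 349/4 (E = 8 + (¼)*317 = 8 + 317/4 = 349/4 ≈ 87.250)
E/1492 = (349/4)/1492 = (349/4)*(1/1492) = 349/5968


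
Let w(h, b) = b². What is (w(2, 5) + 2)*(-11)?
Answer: -297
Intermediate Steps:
(w(2, 5) + 2)*(-11) = (5² + 2)*(-11) = (25 + 2)*(-11) = 27*(-11) = -297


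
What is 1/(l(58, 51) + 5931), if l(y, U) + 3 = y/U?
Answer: 51/302386 ≈ 0.00016866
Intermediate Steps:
l(y, U) = -3 + y/U
1/(l(58, 51) + 5931) = 1/((-3 + 58/51) + 5931) = 1/(-95/51 + 5931) = 1/(302386/51) = 51/302386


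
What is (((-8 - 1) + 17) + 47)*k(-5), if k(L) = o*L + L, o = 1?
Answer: -550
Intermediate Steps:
k(L) = 2*L (k(L) = 1*L + L = L + L = 2*L)
(((-8 - 1) + 17) + 47)*k(-5) = (((-8 - 1) + 17) + 47)*(2*(-5)) = ((-9 + 17) + 47)*(-10) = (8 + 47)*(-10) = 55*(-10) = -550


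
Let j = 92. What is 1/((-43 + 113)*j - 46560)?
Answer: -1/40120 ≈ -2.4925e-5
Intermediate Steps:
1/((-43 + 113)*j - 46560) = 1/((-43 + 113)*92 - 46560) = 1/(70*92 - 46560) = 1/(6440 - 46560) = 1/(-40120) = -1/40120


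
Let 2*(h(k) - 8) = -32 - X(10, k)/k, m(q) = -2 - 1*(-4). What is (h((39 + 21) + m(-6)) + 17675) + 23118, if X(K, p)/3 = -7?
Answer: 5057361/124 ≈ 40785.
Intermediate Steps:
X(K, p) = -21 (X(K, p) = 3*(-7) = -21)
m(q) = 2 (m(q) = -2 + 4 = 2)
h(k) = -8 + 21/(2*k) (h(k) = 8 + (-32 - (-21)/k)/2 = 8 + (-32 + 21/k)/2 = 8 + (-16 + 21/(2*k)) = -8 + 21/(2*k))
(h((39 + 21) + m(-6)) + 17675) + 23118 = ((-8 + 21/(2*((39 + 21) + 2))) + 17675) + 23118 = ((-8 + 21/(2*(60 + 2))) + 17675) + 23118 = ((-8 + (21/2)/62) + 17675) + 23118 = ((-8 + (21/2)*(1/62)) + 17675) + 23118 = ((-8 + 21/124) + 17675) + 23118 = (-971/124 + 17675) + 23118 = 2190729/124 + 23118 = 5057361/124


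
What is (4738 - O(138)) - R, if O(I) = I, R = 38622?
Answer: -34022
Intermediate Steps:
(4738 - O(138)) - R = (4738 - 1*138) - 1*38622 = (4738 - 138) - 38622 = 4600 - 38622 = -34022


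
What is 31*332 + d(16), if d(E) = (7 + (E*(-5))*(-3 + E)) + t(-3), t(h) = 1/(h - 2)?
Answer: 46294/5 ≈ 9258.8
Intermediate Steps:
t(h) = 1/(-2 + h)
d(E) = 34/5 - 5*E*(-3 + E) (d(E) = (7 + (E*(-5))*(-3 + E)) + 1/(-2 - 3) = (7 + (-5*E)*(-3 + E)) + 1/(-5) = (7 - 5*E*(-3 + E)) - ⅕ = 34/5 - 5*E*(-3 + E))
31*332 + d(16) = 31*332 + (34/5 - 5*16² + 15*16) = 10292 + (34/5 - 5*256 + 240) = 10292 + (34/5 - 1280 + 240) = 10292 - 5166/5 = 46294/5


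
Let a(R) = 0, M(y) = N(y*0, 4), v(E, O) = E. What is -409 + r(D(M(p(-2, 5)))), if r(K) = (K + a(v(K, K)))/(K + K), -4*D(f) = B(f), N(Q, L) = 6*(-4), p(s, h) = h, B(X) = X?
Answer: -817/2 ≈ -408.50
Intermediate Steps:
N(Q, L) = -24
M(y) = -24
D(f) = -f/4
r(K) = 1/2 (r(K) = (K + 0)/(K + K) = K/((2*K)) = K*(1/(2*K)) = 1/2)
-409 + r(D(M(p(-2, 5)))) = -409 + 1/2 = -817/2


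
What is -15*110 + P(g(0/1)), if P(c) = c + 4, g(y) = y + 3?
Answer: -1643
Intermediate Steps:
g(y) = 3 + y
P(c) = 4 + c
-15*110 + P(g(0/1)) = -15*110 + (4 + (3 + 0/1)) = -1650 + (4 + (3 + 0*1)) = -1650 + (4 + (3 + 0)) = -1650 + (4 + 3) = -1650 + 7 = -1643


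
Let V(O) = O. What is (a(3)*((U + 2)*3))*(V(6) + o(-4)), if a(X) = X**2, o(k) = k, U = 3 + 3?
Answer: 432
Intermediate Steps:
U = 6
(a(3)*((U + 2)*3))*(V(6) + o(-4)) = (3**2*((6 + 2)*3))*(6 - 4) = (9*(8*3))*2 = (9*24)*2 = 216*2 = 432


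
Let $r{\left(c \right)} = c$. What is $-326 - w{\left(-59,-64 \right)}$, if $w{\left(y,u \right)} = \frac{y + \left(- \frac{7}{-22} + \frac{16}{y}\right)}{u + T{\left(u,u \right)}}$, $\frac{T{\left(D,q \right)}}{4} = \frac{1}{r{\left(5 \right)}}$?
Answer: $- \frac{134097373}{410168} \approx -326.93$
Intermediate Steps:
$T{\left(D,q \right)} = \frac{4}{5}$
$w{\left(y,u \right)} = \frac{\frac{7}{22} + y + \frac{16}{y}}{\frac{4}{5} + u}$ ($w{\left(y,u \right)} = \frac{y + \left(- \frac{7}{-22} + \frac{16}{y}\right)}{u + \frac{4}{5}} = \frac{y + \left(\left(-7\right) \left(- \frac{1}{22}\right) + \frac{16}{y}\right)}{\frac{4}{5} + u} = \frac{y + \left(\frac{7}{22} + \frac{16}{y}\right)}{\frac{4}{5} + u} = \frac{\frac{7}{22} + y + \frac{16}{y}}{\frac{4}{5} + u}$)
$-326 - w{\left(-59,-64 \right)} = -326 - \frac{5 \left(352 + 7 \left(-59\right) + 22 \left(-59\right)^{2}\right)}{22 \left(-59\right) \left(4 + 5 \left(-64\right)\right)} = -326 - \frac{5}{22} \left(- \frac{1}{59}\right) \frac{1}{4 - 320} \left(352 - 413 + 22 \cdot 3481\right) = -326 - \frac{5}{22} \left(- \frac{1}{59}\right) \frac{1}{-316} \left(352 - 413 + 76582\right) = -326 - \frac{5}{22} \left(- \frac{1}{59}\right) \left(- \frac{1}{316}\right) 76521 = -326 - \frac{382605}{410168} = - \frac{134097373}{410168}$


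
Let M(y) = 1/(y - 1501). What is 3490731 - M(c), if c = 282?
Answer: 4255201090/1219 ≈ 3.4907e+6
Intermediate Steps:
M(y) = 1/(-1501 + y)
3490731 - M(c) = 3490731 - 1/(-1501 + 282) = 3490731 - 1/(-1219) = 3490731 - 1*(-1/1219) = 3490731 + 1/1219 = 4255201090/1219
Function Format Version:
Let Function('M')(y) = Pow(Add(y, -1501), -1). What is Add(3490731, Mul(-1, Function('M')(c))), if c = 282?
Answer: Rational(4255201090, 1219) ≈ 3.4907e+6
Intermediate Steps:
Function('M')(y) = Pow(Add(-1501, y), -1)
Add(3490731, Mul(-1, Function('M')(c))) = Add(3490731, Mul(-1, Pow(Add(-1501, 282), -1))) = Add(3490731, Mul(-1, Pow(-1219, -1))) = Add(3490731, Mul(-1, Rational(-1, 1219))) = Add(3490731, Rational(1, 1219)) = Rational(4255201090, 1219)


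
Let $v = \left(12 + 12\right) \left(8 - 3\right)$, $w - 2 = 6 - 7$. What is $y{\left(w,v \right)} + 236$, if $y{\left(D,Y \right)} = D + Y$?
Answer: $357$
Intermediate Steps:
$w = 1$ ($w = 2 + \left(6 - 7\right) = 2 - 1 = 1$)
$v = 120$ ($v = 24 \cdot 5 = 120$)
$y{\left(w,v \right)} + 236 = \left(1 + 120\right) + 236 = 121 + 236 = 357$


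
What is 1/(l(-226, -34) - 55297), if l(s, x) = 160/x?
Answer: -17/940129 ≈ -1.8083e-5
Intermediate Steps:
1/(l(-226, -34) - 55297) = 1/(160/(-34) - 55297) = 1/(160*(-1/34) - 55297) = 1/(-80/17 - 55297) = 1/(-940129/17) = -17/940129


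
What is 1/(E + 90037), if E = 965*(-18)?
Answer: 1/72667 ≈ 1.3761e-5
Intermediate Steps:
E = -17370
1/(E + 90037) = 1/(-17370 + 90037) = 1/72667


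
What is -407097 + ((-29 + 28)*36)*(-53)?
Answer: -405189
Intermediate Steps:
-407097 + ((-29 + 28)*36)*(-53) = -407097 - 1*36*(-53) = -407097 - 36*(-53) = -407097 + 1908 = -405189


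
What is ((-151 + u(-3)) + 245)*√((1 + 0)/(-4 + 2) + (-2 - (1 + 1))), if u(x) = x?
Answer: 273*I*√2/2 ≈ 193.04*I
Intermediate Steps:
((-151 + u(-3)) + 245)*√((1 + 0)/(-4 + 2) + (-2 - (1 + 1))) = ((-151 - 3) + 245)*√((1 + 0)/(-4 + 2) + (-2 - (1 + 1))) = (-154 + 245)*√(1/(-2) + (-2 - 1*2)) = 91*√(1*(-½) + (-2 - 2)) = 91*√(-½ - 4) = 91*√(-9/2) = 91*(3*I*√2/2) = 273*I*√2/2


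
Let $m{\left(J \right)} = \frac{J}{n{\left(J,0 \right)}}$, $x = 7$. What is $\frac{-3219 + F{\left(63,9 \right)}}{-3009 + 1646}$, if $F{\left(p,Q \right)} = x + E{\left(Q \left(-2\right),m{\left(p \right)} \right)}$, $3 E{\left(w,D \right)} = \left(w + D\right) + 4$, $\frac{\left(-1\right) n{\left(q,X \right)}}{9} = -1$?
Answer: $\frac{9643}{4089} \approx 2.3583$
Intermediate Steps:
$n{\left(q,X \right)} = 9$ ($n{\left(q,X \right)} = \left(-9\right) \left(-1\right) = 9$)
$m{\left(J \right)} = \frac{J}{9}$
$E{\left(w,D \right)} = \frac{4}{3} + \frac{D}{3} + \frac{w}{3}$ ($E{\left(w,D \right)} = \frac{\left(w + D\right) + 4}{3} = \frac{\left(D + w\right) + 4}{3} = \frac{4 + D + w}{3} = \frac{4}{3} + \frac{D}{3} + \frac{w}{3}$)
$F{\left(p,Q \right)} = \frac{25}{3} - \frac{2 Q}{3} + \frac{p}{27}$ ($F{\left(p,Q \right)} = 7 + \left(\frac{4}{3} + \frac{\frac{1}{9} p}{3} + \frac{Q \left(-2\right)}{3}\right) = 7 + \left(\frac{4}{3} + \frac{p}{27} + \frac{\left(-2\right) Q}{3}\right) = 7 + \left(\frac{4}{3} + \frac{p}{27} - \frac{2 Q}{3}\right) = 7 + \left(\frac{4}{3} - \frac{2 Q}{3} + \frac{p}{27}\right) = \frac{25}{3} - \frac{2 Q}{3} + \frac{p}{27}$)
$\frac{-3219 + F{\left(63,9 \right)}}{-3009 + 1646} = \frac{-3219 + \left(\frac{25}{3} - 6 + \frac{1}{27} \cdot 63\right)}{-3009 + 1646} = \frac{-3219 + \left(\frac{25}{3} - 6 + \frac{7}{3}\right)}{-1363} = \left(-3219 + \frac{14}{3}\right) \left(- \frac{1}{1363}\right) = \left(- \frac{9643}{3}\right) \left(- \frac{1}{1363}\right) = \frac{9643}{4089}$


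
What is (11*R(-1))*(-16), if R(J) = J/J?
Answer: -176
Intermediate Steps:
R(J) = 1
(11*R(-1))*(-16) = (11*1)*(-16) = 11*(-16) = -176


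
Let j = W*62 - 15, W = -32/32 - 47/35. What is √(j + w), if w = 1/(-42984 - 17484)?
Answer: I*√179450530542465/1058190 ≈ 12.659*I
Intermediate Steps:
W = -82/35 (W = -32*1/32 - 47*1/35 = -1 - 47/35 = -82/35 ≈ -2.3429)
w = -1/60468 (w = 1/(-60468) = -1/60468 ≈ -1.6538e-5)
j = -5609/35 (j = -82/35*62 - 15 = -5084/35 - 15 = -5609/35 ≈ -160.26)
√(j + w) = √(-5609/35 - 1/60468) = √(-339165047/2116380) = I*√179450530542465/1058190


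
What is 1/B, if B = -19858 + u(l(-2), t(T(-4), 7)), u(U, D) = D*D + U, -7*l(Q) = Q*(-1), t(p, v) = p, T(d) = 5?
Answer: -7/138833 ≈ -5.0420e-5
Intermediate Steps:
l(Q) = Q/7 (l(Q) = -Q*(-1)/7 = -(-1)*Q/7 = Q/7)
u(U, D) = U + D² (u(U, D) = D² + U = U + D²)
B = -138833/7 (B = -19858 + ((⅐)*(-2) + 5²) = -19858 + (-2/7 + 25) = -19858 + 173/7 = -138833/7 ≈ -19833.)
1/B = 1/(-138833/7) = -7/138833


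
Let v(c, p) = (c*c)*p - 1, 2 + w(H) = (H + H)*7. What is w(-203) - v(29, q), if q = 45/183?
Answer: -186038/61 ≈ -3049.8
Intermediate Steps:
w(H) = -2 + 14*H (w(H) = -2 + (H + H)*7 = -2 + (2*H)*7 = -2 + 14*H)
q = 15/61 (q = 45*(1/183) = 15/61 ≈ 0.24590)
v(c, p) = -1 + p*c**2 (v(c, p) = c**2*p - 1 = p*c**2 - 1 = -1 + p*c**2)
w(-203) - v(29, q) = (-2 + 14*(-203)) - (-1 + (15/61)*29**2) = (-2 - 2842) - (-1 + (15/61)*841) = -2844 - (-1 + 12615/61) = -2844 - 1*12554/61 = -2844 - 12554/61 = -186038/61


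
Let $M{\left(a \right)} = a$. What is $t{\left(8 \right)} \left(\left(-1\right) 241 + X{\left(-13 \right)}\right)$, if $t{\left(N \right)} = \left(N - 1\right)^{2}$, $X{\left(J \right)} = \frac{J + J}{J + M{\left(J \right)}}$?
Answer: $-11760$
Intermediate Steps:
$X{\left(J \right)} = 1$ ($X{\left(J \right)} = \frac{J + J}{J + J} = \frac{2 J}{2 J} = 2 J \frac{1}{2 J} = 1$)
$t{\left(N \right)} = \left(-1 + N\right)^{2}$
$t{\left(8 \right)} \left(\left(-1\right) 241 + X{\left(-13 \right)}\right) = \left(-1 + 8\right)^{2} \left(\left(-1\right) 241 + 1\right) = 7^{2} \left(-241 + 1\right) = 49 \left(-240\right) = -11760$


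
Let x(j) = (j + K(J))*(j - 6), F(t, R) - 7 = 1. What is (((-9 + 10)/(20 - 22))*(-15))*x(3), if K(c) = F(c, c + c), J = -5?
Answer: -495/2 ≈ -247.50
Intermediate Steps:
F(t, R) = 8 (F(t, R) = 7 + 1 = 8)
K(c) = 8
x(j) = (-6 + j)*(8 + j) (x(j) = (j + 8)*(j - 6) = (8 + j)*(-6 + j) = (-6 + j)*(8 + j))
(((-9 + 10)/(20 - 22))*(-15))*x(3) = (((-9 + 10)/(20 - 22))*(-15))*(-48 + 3² + 2*3) = ((1/(-2))*(-15))*(-48 + 9 + 6) = ((1*(-½))*(-15))*(-33) = -½*(-15)*(-33) = (15/2)*(-33) = -495/2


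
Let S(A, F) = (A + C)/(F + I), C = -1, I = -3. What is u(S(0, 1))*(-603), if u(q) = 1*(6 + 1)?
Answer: -4221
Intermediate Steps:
S(A, F) = (-1 + A)/(-3 + F) (S(A, F) = (A - 1)/(F - 3) = (-1 + A)/(-3 + F))
u(q) = 7 (u(q) = 1*7 = 7)
u(S(0, 1))*(-603) = 7*(-603) = -4221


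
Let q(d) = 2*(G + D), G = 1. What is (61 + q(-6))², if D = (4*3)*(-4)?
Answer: 1089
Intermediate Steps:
D = -48 (D = 12*(-4) = -48)
q(d) = -94 (q(d) = 2*(1 - 48) = 2*(-47) = -94)
(61 + q(-6))² = (61 - 94)² = (-33)² = 1089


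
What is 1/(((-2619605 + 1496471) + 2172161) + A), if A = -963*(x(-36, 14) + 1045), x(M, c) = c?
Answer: 1/29210 ≈ 3.4235e-5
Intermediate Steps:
A = -1019817 (A = -963*(14 + 1045) = -963*1059 = -1019817)
1/(((-2619605 + 1496471) + 2172161) + A) = 1/(((-2619605 + 1496471) + 2172161) - 1019817) = 1/((-1123134 + 2172161) - 1019817) = 1/(1049027 - 1019817) = 1/29210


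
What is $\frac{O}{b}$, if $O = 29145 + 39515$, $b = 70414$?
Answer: $\frac{34330}{35207} \approx 0.97509$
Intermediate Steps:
$O = 68660$
$\frac{O}{b} = \frac{68660}{70414} = 68660 \cdot \frac{1}{70414} = \frac{34330}{35207}$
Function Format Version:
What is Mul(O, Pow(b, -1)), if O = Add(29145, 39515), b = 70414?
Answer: Rational(34330, 35207) ≈ 0.97509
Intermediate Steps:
O = 68660
Mul(O, Pow(b, -1)) = Mul(68660, Pow(70414, -1)) = Mul(68660, Rational(1, 70414)) = Rational(34330, 35207)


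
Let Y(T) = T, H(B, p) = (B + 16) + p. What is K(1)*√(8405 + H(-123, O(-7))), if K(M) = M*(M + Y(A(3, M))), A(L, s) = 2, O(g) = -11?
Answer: 3*√8287 ≈ 273.10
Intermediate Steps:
H(B, p) = 16 + B + p (H(B, p) = (16 + B) + p = 16 + B + p)
K(M) = M*(2 + M) (K(M) = M*(M + 2) = M*(2 + M))
K(1)*√(8405 + H(-123, O(-7))) = (1*(2 + 1))*√(8405 + (16 - 123 - 11)) = (1*3)*√(8405 - 118) = 3*√8287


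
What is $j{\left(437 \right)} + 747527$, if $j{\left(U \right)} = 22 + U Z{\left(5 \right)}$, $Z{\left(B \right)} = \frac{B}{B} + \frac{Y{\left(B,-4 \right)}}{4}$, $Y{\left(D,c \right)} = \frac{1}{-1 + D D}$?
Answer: $\frac{71807093}{96} \approx 7.4799 \cdot 10^{5}$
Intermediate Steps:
$Y{\left(D,c \right)} = \frac{1}{-1 + D^{2}}$
$Z{\left(B \right)} = 1 + \frac{1}{4 \left(-1 + B^{2}\right)}$ ($Z{\left(B \right)} = \frac{B}{B} + \frac{1}{\left(-1 + B^{2}\right) 4} = 1 + \frac{1}{-1 + B^{2}} \cdot \frac{1}{4} = 1 + \frac{1}{4 \left(-1 + B^{2}\right)}$)
$j{\left(U \right)} = 22 + \frac{97 U}{96}$ ($j{\left(U \right)} = 22 + U \frac{- \frac{3}{4} + 5^{2}}{-1 + 5^{2}} = 22 + U \frac{- \frac{3}{4} + 25}{-1 + 25} = 22 + U \frac{1}{24} \cdot \frac{97}{4} = 22 + U \frac{97}{96} = 22 + \frac{97 U}{96}$)
$j{\left(437 \right)} + 747527 = \left(22 + \frac{97}{96} \cdot 437\right) + 747527 = \left(22 + \frac{42389}{96}\right) + 747527 = \frac{44501}{96} + 747527 = \frac{71807093}{96}$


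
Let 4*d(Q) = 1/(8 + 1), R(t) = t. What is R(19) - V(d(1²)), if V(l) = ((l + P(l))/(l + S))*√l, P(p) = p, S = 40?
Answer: 82136/4323 ≈ 19.000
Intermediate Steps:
d(Q) = 1/36 (d(Q) = 1/(4*(8 + 1)) = (¼)/9 = (¼)*(⅑) = 1/36)
V(l) = 2*l^(3/2)/(40 + l) (V(l) = ((l + l)/(l + 40))*√l = ((2*l)/(40 + l))*√l = (2*l/(40 + l))*√l = 2*l^(3/2)/(40 + l))
R(19) - V(d(1²)) = 19 - 2*(1/36)^(3/2)/(40 + 1/36) = 19 - 2/(216*1441/36) = 19 - 2*36/(216*1441) = 19 - 1*1/4323 = 19 - 1/4323 = 82136/4323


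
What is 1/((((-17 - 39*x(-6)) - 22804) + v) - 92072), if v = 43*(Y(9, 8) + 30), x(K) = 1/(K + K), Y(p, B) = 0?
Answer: -4/454399 ≈ -8.8028e-6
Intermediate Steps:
x(K) = 1/(2*K)
v = 1290 (v = 43*(0 + 30) = 43*30 = 1290)
1/((((-17 - 39*x(-6)) - 22804) + v) - 92072) = 1/((((-17 - 39/(2*(-6))) - 22804) + 1290) - 92072) = 1/((((-17 - 39*(-1)/(2*6)) - 22804) + 1290) - 92072) = 1/((((-17 - 39*(-1/12)) - 22804) + 1290) - 92072) = 1/((((-17 + 13/4) - 22804) + 1290) - 92072) = 1/(((-55/4 - 22804) + 1290) - 92072) = 1/((-91271/4 + 1290) - 92072) = 1/(-86111/4 - 92072) = 1/(-454399/4) = -4/454399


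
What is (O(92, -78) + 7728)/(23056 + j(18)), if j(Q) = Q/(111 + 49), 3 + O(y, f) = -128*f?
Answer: 1416720/1844489 ≈ 0.76808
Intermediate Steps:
O(y, f) = -3 - 128*f
j(Q) = Q/160
(O(92, -78) + 7728)/(23056 + j(18)) = ((-3 - 128*(-78)) + 7728)/(23056 + (1/160)*18) = ((-3 + 9984) + 7728)/(23056 + 9/80) = (9981 + 7728)/(1844489/80) = 17709*(80/1844489) = 1416720/1844489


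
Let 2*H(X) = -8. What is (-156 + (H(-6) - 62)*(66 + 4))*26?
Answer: -124176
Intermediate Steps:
H(X) = -4 (H(X) = (1/2)*(-8) = -4)
(-156 + (H(-6) - 62)*(66 + 4))*26 = (-156 + (-4 - 62)*(66 + 4))*26 = (-156 - 66*70)*26 = (-156 - 4620)*26 = -4776*26 = -124176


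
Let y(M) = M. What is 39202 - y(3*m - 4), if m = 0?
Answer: 39206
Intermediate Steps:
39202 - y(3*m - 4) = 39202 - (3*0 - 4) = 39202 - (0 - 4) = 39202 - 1*(-4) = 39202 + 4 = 39206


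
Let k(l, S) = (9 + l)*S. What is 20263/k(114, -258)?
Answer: -20263/31734 ≈ -0.63853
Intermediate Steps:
k(l, S) = S*(9 + l)
20263/k(114, -258) = 20263/((-258*(9 + 114))) = 20263/((-258*123)) = 20263/(-31734) = 20263*(-1/31734) = -20263/31734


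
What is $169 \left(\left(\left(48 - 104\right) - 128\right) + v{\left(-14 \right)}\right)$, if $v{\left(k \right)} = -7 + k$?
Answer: $-34645$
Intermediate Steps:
$169 \left(\left(\left(48 - 104\right) - 128\right) + v{\left(-14 \right)}\right) = 169 \left(\left(\left(48 - 104\right) - 128\right) - 21\right) = 169 \left(\left(-56 - 128\right) - 21\right) = 169 \left(-184 - 21\right) = 169 \left(-205\right) = -34645$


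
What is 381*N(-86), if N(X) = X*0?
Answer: 0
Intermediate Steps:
N(X) = 0
381*N(-86) = 381*0 = 0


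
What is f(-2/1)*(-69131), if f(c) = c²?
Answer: -276524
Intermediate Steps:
f(-2/1)*(-69131) = (-2/1)²*(-69131) = (-2*1)²*(-69131) = (-2)²*(-69131) = 4*(-69131) = -276524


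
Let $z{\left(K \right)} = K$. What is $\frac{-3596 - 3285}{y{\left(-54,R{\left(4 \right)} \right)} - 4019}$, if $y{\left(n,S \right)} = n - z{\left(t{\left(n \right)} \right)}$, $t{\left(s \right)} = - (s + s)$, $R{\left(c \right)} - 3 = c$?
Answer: $\frac{6881}{4181} \approx 1.6458$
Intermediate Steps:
$R{\left(c \right)} = 3 + c$
$t{\left(s \right)} = - 2 s$
$y{\left(n,S \right)} = 3 n$ ($y{\left(n,S \right)} = n - - 2 n = n + 2 n = 3 n$)
$\frac{-3596 - 3285}{y{\left(-54,R{\left(4 \right)} \right)} - 4019} = \frac{-3596 - 3285}{3 \left(-54\right) - 4019} = - \frac{6881}{-162 - 4019} = - \frac{6881}{-4181} = \left(-6881\right) \left(- \frac{1}{4181}\right) = \frac{6881}{4181}$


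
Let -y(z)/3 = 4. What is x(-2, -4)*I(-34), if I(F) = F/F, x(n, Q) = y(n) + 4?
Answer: -8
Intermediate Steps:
y(z) = -12 (y(z) = -3*4 = -12)
x(n, Q) = -8 (x(n, Q) = -12 + 4 = -8)
I(F) = 1
x(-2, -4)*I(-34) = -8*1 = -8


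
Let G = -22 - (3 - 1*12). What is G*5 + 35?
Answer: -30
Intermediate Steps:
G = -13 (G = -22 - (3 - 12) = -22 - 1*(-9) = -22 + 9 = -13)
G*5 + 35 = -13*5 + 35 = -65 + 35 = -30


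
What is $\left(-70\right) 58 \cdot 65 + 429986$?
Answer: $166086$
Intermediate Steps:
$\left(-70\right) 58 \cdot 65 + 429986 = \left(-4060\right) 65 + 429986 = -263900 + 429986 = 166086$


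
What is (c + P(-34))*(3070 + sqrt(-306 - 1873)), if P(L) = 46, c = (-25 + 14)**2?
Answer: 512690 + 167*I*sqrt(2179) ≈ 5.1269e+5 + 7795.5*I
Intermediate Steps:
c = 121 (c = (-11)**2 = 121)
(c + P(-34))*(3070 + sqrt(-306 - 1873)) = (121 + 46)*(3070 + sqrt(-306 - 1873)) = 167*(3070 + sqrt(-2179)) = 167*(3070 + I*sqrt(2179)) = 512690 + 167*I*sqrt(2179)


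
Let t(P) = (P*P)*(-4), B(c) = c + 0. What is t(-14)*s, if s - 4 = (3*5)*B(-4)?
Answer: 43904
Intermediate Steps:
B(c) = c
s = -56 (s = 4 + (3*5)*(-4) = 4 + 15*(-4) = 4 - 60 = -56)
t(P) = -4*P² (t(P) = P²*(-4) = -4*P²)
t(-14)*s = -4*(-14)²*(-56) = -4*196*(-56) = -784*(-56) = 43904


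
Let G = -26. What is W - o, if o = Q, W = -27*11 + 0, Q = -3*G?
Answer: -375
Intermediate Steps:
Q = 78 (Q = -3*(-26) = 78)
W = -297 (W = -297 + 0 = -297)
o = 78
W - o = -297 - 1*78 = -297 - 78 = -375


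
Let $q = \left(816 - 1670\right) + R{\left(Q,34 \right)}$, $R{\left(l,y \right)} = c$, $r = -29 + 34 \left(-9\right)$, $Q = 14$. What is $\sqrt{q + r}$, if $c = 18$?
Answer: $i \sqrt{1171} \approx 34.22 i$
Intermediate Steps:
$r = -335$ ($r = -29 - 306 = -335$)
$R{\left(l,y \right)} = 18$
$q = -836$ ($q = \left(816 - 1670\right) + 18 = -854 + 18 = -836$)
$\sqrt{q + r} = \sqrt{-836 - 335} = \sqrt{-1171} = i \sqrt{1171}$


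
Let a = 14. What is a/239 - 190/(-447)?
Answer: 51668/106833 ≈ 0.48363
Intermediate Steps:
a/239 - 190/(-447) = 14/239 - 190/(-447) = 14*(1/239) - 190*(-1/447) = 14/239 + 190/447 = 51668/106833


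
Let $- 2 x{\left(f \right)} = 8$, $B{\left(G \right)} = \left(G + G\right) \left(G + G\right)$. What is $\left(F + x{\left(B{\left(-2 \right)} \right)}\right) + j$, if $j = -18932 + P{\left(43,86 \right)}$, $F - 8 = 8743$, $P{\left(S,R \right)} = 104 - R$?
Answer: $-10167$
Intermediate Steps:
$B{\left(G \right)} = 4 G^{2}$ ($B{\left(G \right)} = 2 G 2 G = 4 G^{2}$)
$x{\left(f \right)} = -4$ ($x{\left(f \right)} = \left(- \frac{1}{2}\right) 8 = -4$)
$F = 8751$ ($F = 8 + 8743 = 8751$)
$j = -18914$ ($j = -18932 + \left(104 - 86\right) = -18932 + 18 = -18914$)
$\left(F + x{\left(B{\left(-2 \right)} \right)}\right) + j = \left(8751 - 4\right) - 18914 = 8747 - 18914 = -10167$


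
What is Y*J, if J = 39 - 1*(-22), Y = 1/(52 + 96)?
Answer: 61/148 ≈ 0.41216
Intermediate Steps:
Y = 1/148 ≈ 0.0067568
J = 61 (J = 39 + 22 = 61)
Y*J = (1/148)*61 = 61/148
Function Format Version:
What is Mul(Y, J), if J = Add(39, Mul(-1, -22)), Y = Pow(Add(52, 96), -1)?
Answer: Rational(61, 148) ≈ 0.41216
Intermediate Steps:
Y = Rational(1, 148) (Y = Pow(148, -1) = Rational(1, 148) ≈ 0.0067568)
J = 61 (J = Add(39, 22) = 61)
Mul(Y, J) = Mul(Rational(1, 148), 61) = Rational(61, 148)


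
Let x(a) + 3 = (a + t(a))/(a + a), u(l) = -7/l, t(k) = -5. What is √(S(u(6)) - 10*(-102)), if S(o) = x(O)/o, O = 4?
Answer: √200445/14 ≈ 31.979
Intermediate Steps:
x(a) = -3 + (-5 + a)/(2*a) (x(a) = -3 + (a - 5)/(a + a) = -3 + (-5 + a)/((2*a)) = -3 + (-5 + a)*(1/(2*a)) = -3 + (-5 + a)/(2*a))
S(o) = -25/(8*o) (S(o) = ((5/2)*(-1 - 1*4)/4)/o = ((5/2)*(¼)*(-1 - 4))/o = ((5/2)*(¼)*(-5))/o = -25/(8*o))
√(S(u(6)) - 10*(-102)) = √(-25/(8*((-7/6))) - 10*(-102)) = √(-25/(8*((-7*⅙))) + 1020) = √(-25/(8*(-7/6)) + 1020) = √(-25/8*(-6/7) + 1020) = √(75/28 + 1020) = √(28635/28) = √200445/14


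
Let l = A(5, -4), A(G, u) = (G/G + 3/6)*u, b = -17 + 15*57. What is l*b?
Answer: -5028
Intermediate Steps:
b = 838 (b = -17 + 855 = 838)
A(G, u) = 3*u/2 (A(G, u) = (1 + 3*(⅙))*u = (1 + ½)*u = 3*u/2)
l = -6 (l = (3/2)*(-4) = -6)
l*b = -6*838 = -5028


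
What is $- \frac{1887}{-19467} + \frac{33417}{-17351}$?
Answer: $- \frac{205929134}{112590639} \approx -1.829$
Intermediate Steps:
$- \frac{1887}{-19467} + \frac{33417}{-17351} = \left(-1887\right) \left(- \frac{1}{19467}\right) + 33417 \left(- \frac{1}{17351}\right) = \frac{629}{6489} - \frac{33417}{17351} = - \frac{205929134}{112590639}$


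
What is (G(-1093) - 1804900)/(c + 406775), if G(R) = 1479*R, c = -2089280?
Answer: 3421447/1682505 ≈ 2.0335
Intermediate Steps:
(G(-1093) - 1804900)/(c + 406775) = (1479*(-1093) - 1804900)/(-2089280 + 406775) = (-1616547 - 1804900)/(-1682505) = -3421447*(-1/1682505) = 3421447/1682505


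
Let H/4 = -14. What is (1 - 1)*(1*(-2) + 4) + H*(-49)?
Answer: 2744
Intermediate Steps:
H = -56 (H = 4*(-14) = -56)
(1 - 1)*(1*(-2) + 4) + H*(-49) = (1 - 1)*(1*(-2) + 4) - 56*(-49) = 0*(-2 + 4) + 2744 = 0*2 + 2744 = 0 + 2744 = 2744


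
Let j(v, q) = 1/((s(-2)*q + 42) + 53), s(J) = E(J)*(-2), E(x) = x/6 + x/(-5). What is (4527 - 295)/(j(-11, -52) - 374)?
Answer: -6470728/571831 ≈ -11.316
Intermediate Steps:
E(x) = -x/30 (E(x) = x*(⅙) + x*(-⅕) = x/6 - x/5 = -x/30)
s(J) = J/15 (s(J) = -J/30*(-2) = J/15)
j(v, q) = 1/(95 - 2*q/15) (j(v, q) = 1/((((1/15)*(-2))*q + 42) + 53) = 1/((-2*q/15 + 42) + 53) = 1/((42 - 2*q/15) + 53) = 1/(95 - 2*q/15))
(4527 - 295)/(j(-11, -52) - 374) = (4527 - 295)/(-15/(-1425 + 2*(-52)) - 374) = 4232/(-15/(-1425 - 104) - 374) = 4232/(-15/(-1529) - 374) = 4232/(-15*(-1/1529) - 374) = 4232/(15/1529 - 374) = 4232/(-571831/1529) = 4232*(-1529/571831) = -6470728/571831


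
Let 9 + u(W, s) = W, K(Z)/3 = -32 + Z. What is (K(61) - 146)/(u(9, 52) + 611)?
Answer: -59/611 ≈ -0.096563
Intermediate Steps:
K(Z) = -96 + 3*Z (K(Z) = 3*(-32 + Z) = -96 + 3*Z)
u(W, s) = -9 + W
(K(61) - 146)/(u(9, 52) + 611) = ((-96 + 3*61) - 146)/((-9 + 9) + 611) = ((-96 + 183) - 146)/(0 + 611) = (87 - 146)/611 = -59*1/611 = -59/611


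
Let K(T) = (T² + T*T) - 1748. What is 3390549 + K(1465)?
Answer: 7681251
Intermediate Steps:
K(T) = -1748 + 2*T² (K(T) = (T² + T²) - 1748 = 2*T² - 1748 = -1748 + 2*T²)
3390549 + K(1465) = 3390549 + (-1748 + 2*1465²) = 3390549 + (-1748 + 2*2146225) = 3390549 + (-1748 + 4292450) = 3390549 + 4290702 = 7681251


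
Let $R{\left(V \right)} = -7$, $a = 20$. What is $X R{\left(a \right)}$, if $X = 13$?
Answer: $-91$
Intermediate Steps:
$X R{\left(a \right)} = 13 \left(-7\right) = -91$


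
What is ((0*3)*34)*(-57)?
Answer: 0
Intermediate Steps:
((0*3)*34)*(-57) = (0*34)*(-57) = 0*(-57) = 0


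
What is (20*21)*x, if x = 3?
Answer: 1260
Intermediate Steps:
(20*21)*x = (20*21)*3 = 420*3 = 1260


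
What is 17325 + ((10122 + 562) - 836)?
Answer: 27173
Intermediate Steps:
17325 + ((10122 + 562) - 836) = 17325 + (10684 - 836) = 17325 + 9848 = 27173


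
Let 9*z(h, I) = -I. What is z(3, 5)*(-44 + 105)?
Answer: -305/9 ≈ -33.889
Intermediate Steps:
z(h, I) = -I/9 (z(h, I) = (-I)/9 = -I/9)
z(3, 5)*(-44 + 105) = (-⅑*5)*(-44 + 105) = -5/9*61 = -305/9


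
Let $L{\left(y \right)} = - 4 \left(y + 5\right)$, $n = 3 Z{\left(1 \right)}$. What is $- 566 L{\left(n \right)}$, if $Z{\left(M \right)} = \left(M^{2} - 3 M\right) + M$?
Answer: $4528$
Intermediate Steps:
$Z{\left(M \right)} = M^{2} - 2 M$
$n = -3$ ($n = 3 \cdot 1 \left(-2 + 1\right) = 3 \cdot 1 \left(-1\right) = 3 \left(-1\right) = -3$)
$L{\left(y \right)} = -20 - 4 y$ ($L{\left(y \right)} = - 4 \left(5 + y\right) = -20 - 4 y$)
$- 566 L{\left(n \right)} = - 566 \left(-20 - -12\right) = - 566 \left(-20 + 12\right) = \left(-566\right) \left(-8\right) = 4528$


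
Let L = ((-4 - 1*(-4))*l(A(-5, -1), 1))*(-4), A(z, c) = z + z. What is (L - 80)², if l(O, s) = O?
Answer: 6400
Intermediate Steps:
A(z, c) = 2*z
L = 0 (L = ((-4 - 1*(-4))*(2*(-5)))*(-4) = ((-4 + 4)*(-10))*(-4) = (0*(-10))*(-4) = 0*(-4) = 0)
(L - 80)² = (0 - 80)² = (-80)² = 6400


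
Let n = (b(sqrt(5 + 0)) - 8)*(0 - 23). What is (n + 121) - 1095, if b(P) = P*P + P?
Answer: -905 - 23*sqrt(5) ≈ -956.43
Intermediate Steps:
b(P) = P + P**2 (b(P) = P**2 + P = P + P**2)
n = 184 - 23*sqrt(5)*(1 + sqrt(5)) (n = (sqrt(5 + 0)*(1 + sqrt(5 + 0)) - 8)*(0 - 23) = (sqrt(5)*(1 + sqrt(5)) - 8)*(-23) = (-8 + sqrt(5)*(1 + sqrt(5)))*(-23) = 184 - 23*sqrt(5)*(1 + sqrt(5)) ≈ 17.570)
(n + 121) - 1095 = ((69 - 23*sqrt(5)) + 121) - 1095 = (190 - 23*sqrt(5)) - 1095 = -905 - 23*sqrt(5)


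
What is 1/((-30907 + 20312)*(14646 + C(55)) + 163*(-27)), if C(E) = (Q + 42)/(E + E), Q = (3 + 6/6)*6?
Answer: -1/155185128 ≈ -6.4439e-9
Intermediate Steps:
Q = 24 (Q = (3 + 6*(1/6))*6 = (3 + 1)*6 = 4*6 = 24)
C(E) = 33/E (C(E) = (24 + 42)/(E + E) = 66/((2*E)) = 66*(1/(2*E)) = 33/E)
1/((-30907 + 20312)*(14646 + C(55)) + 163*(-27)) = 1/((-30907 + 20312)*(14646 + 33/55) + 163*(-27)) = 1/(-10595*(14646 + 33*(1/55)) - 4401) = 1/(-10595*(14646 + 3/5) - 4401) = 1/(-10595*73233/5 - 4401) = 1/(-155180727 - 4401) = 1/(-155185128) = -1/155185128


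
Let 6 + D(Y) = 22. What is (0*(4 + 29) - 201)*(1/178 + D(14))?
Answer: -572649/178 ≈ -3217.1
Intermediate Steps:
D(Y) = 16 (D(Y) = -6 + 22 = 16)
(0*(4 + 29) - 201)*(1/178 + D(14)) = (0*(4 + 29) - 201)*(1/178 + 16) = (0*33 - 201)*(1/178 + 16) = (0 - 201)*(2849/178) = -201*2849/178 = -572649/178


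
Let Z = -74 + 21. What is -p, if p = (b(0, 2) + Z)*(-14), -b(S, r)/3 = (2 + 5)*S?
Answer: -742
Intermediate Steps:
Z = -53
b(S, r) = -21*S (b(S, r) = -3*(2 + 5)*S = -21*S)
p = 742 (p = (-21*0 - 53)*(-14) = (0 - 53)*(-14) = -53*(-14) = 742)
-p = -1*742 = -742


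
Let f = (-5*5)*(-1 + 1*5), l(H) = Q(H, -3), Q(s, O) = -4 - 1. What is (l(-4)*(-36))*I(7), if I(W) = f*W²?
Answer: -882000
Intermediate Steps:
Q(s, O) = -5
l(H) = -5
f = -100 (f = -25*(-1 + 5) = -25*4 = -100)
I(W) = -100*W²
(l(-4)*(-36))*I(7) = (-5*(-36))*(-100*7²) = 180*(-100*49) = 180*(-4900) = -882000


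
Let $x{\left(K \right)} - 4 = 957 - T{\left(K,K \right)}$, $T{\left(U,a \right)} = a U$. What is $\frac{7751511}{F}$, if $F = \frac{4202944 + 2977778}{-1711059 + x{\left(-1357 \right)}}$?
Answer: $- \frac{3058872848613}{797858} \approx -3.8339 \cdot 10^{6}$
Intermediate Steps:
$T{\left(U,a \right)} = U a$
$x{\left(K \right)} = 961 - K^{2}$ ($x{\left(K \right)} = 4 - \left(-957 + K K\right) = 4 - \left(-957 + K^{2}\right) = 961 - K^{2}$)
$F = - \frac{2393574}{1183849}$ ($F = \frac{4202944 + 2977778}{-1711059 + \left(961 - \left(-1357\right)^{2}\right)} = \frac{7180722}{-1711059 + \left(961 - 1841449\right)} = \frac{7180722}{-1711059 - 1840488} = \frac{7180722}{-3551547} = 7180722 \left(- \frac{1}{3551547}\right) = - \frac{2393574}{1183849} \approx -2.0219$)
$\frac{7751511}{F} = \frac{7751511}{- \frac{2393574}{1183849}} = 7751511 \left(- \frac{1183849}{2393574}\right) = - \frac{3058872848613}{797858}$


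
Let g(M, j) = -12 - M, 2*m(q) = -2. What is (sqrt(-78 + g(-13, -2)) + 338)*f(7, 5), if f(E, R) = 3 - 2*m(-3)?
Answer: 1690 + 5*I*sqrt(77) ≈ 1690.0 + 43.875*I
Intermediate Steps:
m(q) = -1 (m(q) = (1/2)*(-2) = -1)
f(E, R) = 5 (f(E, R) = 3 - 2*(-1) = 3 + 2 = 5)
(sqrt(-78 + g(-13, -2)) + 338)*f(7, 5) = (sqrt(-78 + (-12 - 1*(-13))) + 338)*5 = (sqrt(-78 + (-12 + 13)) + 338)*5 = (sqrt(-78 + 1) + 338)*5 = (sqrt(-77) + 338)*5 = (I*sqrt(77) + 338)*5 = (338 + I*sqrt(77))*5 = 1690 + 5*I*sqrt(77)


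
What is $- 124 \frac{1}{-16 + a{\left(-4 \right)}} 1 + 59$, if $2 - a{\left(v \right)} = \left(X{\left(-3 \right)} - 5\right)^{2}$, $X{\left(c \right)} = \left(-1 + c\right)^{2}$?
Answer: $\frac{8089}{135} \approx 59.919$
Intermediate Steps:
$a{\left(v \right)} = -119$ ($a{\left(v \right)} = 2 - \left(\left(-1 - 3\right)^{2} - 5\right)^{2} = 2 - \left(\left(-4\right)^{2} - 5\right)^{2} = 2 - \left(16 - 5\right)^{2} = 2 - 11^{2} = 2 - 121 = -119$)
$- 124 \frac{1}{-16 + a{\left(-4 \right)}} 1 + 59 = - 124 \frac{1}{-16 - 119} \cdot 1 + 59 = - 124 \frac{1}{-135} \cdot 1 + 59 = - 124 \left(\left(- \frac{1}{135}\right) 1\right) + 59 = \left(-124\right) \left(- \frac{1}{135}\right) + 59 = \frac{124}{135} + 59 = \frac{8089}{135}$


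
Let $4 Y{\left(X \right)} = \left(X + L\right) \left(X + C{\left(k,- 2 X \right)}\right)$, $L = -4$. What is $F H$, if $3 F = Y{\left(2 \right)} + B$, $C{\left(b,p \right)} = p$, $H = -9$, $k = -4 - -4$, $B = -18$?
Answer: $51$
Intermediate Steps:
$k = 0$ ($k = -4 + 4 = 0$)
$Y{\left(X \right)} = - \frac{X \left(-4 + X\right)}{4}$ ($Y{\left(X \right)} = \frac{\left(X - 4\right) \left(X - 2 X\right)}{4} = \frac{\left(-4 + X\right) \left(- X\right)}{4} = \frac{\left(-1\right) X \left(-4 + X\right)}{4} = - \frac{X \left(-4 + X\right)}{4}$)
$F = - \frac{17}{3}$ ($F = \frac{\frac{1}{4} \cdot 2 \left(4 - 2\right) - 18}{3} = \frac{\frac{1}{4} \cdot 2 \cdot 2 - 18}{3} = \frac{1 - 18}{3} = \frac{1}{3} \left(-17\right) = - \frac{17}{3} \approx -5.6667$)
$F H = \left(- \frac{17}{3}\right) \left(-9\right) = 51$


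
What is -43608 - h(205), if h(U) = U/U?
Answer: -43609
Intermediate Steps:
h(U) = 1
-43608 - h(205) = -43608 - 1*1 = -43608 - 1 = -43609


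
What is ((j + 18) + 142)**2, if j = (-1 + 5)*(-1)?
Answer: 24336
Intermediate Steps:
j = -4 (j = 4*(-1) = -4)
((j + 18) + 142)**2 = ((-4 + 18) + 142)**2 = (14 + 142)**2 = 156**2 = 24336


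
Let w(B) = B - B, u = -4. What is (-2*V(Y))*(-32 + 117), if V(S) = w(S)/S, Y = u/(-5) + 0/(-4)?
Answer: 0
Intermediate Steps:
Y = ⅘ (Y = -4/(-5) + 0/(-4) = -4*(-⅕) + 0*(-¼) = ⅘ + 0 = ⅘ ≈ 0.80000)
w(B) = 0
V(S) = 0 (V(S) = 0/S = 0)
(-2*V(Y))*(-32 + 117) = (-2*0)*(-32 + 117) = 0*85 = 0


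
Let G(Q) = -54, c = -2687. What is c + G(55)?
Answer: -2741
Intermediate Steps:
c + G(55) = -2687 - 54 = -2741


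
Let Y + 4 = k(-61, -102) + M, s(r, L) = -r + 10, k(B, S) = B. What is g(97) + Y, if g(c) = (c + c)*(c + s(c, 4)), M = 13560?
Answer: 15435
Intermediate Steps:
s(r, L) = 10 - r
g(c) = 20*c (g(c) = (c + c)*(c + (10 - c)) = (2*c)*10 = 20*c)
Y = 13495 (Y = -4 + (-61 + 13560) = -4 + 13499 = 13495)
g(97) + Y = 20*97 + 13495 = 1940 + 13495 = 15435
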